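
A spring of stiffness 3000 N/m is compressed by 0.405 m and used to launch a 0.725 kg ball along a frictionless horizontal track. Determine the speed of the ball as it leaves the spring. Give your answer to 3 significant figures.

v = 26.1 m/s

Spring PE converts entirely to kinetic energy: ½kx² = ½mv²
v = x√(k/m) = 0.405 × √(3000/0.725) = 26.05 m/s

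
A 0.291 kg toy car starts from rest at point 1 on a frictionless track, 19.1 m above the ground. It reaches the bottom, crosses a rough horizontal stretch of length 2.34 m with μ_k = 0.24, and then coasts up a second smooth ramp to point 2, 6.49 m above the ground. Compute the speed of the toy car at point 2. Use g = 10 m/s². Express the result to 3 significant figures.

Energy at 1: mgh₁ = (0.291)(10)(19.1) = 55.581 J
Friction loss: W_f = μ_k mg d = 1.634 J
At 2: ½mv² + mgh₂ = mgh₁ − W_f
½mv² = 55.581 − 1.634 − 18.886 = 35.061 J
v = √(2 × 35.061/0.291) = 15.52 m/s

v = 15.5 m/s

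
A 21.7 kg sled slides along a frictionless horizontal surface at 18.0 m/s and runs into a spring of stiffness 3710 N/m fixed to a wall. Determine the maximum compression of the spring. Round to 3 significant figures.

x = 1.38 m

All KE is stored as spring PE at maximum compression: ½mv² = ½kx²
x = v√(m/k) = 18.0 × √(21.7/3710) = 1.377 m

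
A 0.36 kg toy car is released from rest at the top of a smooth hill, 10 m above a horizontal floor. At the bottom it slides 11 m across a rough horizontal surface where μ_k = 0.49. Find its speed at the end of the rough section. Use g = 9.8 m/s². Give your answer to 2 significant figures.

Energy at the top = energy at the end + work done against friction:
mgh = ½mv² + μ_k m g d
W_f = μ_k mg d = (0.49)(0.36)(9.8)(11) = 19.02 J
½mv² = mgh − W_f = 35.280 − 19.02 = 16.264 J
v = √(2 × 16.264/0.36) = 9.506 m/s

v = 9.5 m/s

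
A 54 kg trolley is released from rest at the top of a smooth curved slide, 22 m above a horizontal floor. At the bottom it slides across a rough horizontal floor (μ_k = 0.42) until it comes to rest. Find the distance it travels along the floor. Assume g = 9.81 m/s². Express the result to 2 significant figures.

Energy at the top = energy at the end + work done against friction:
At rest all PE has been dissipated by friction: mgh = μ_k m g d
d = h/μ_k = 22/0.42 = 52.38 m

d = 52 m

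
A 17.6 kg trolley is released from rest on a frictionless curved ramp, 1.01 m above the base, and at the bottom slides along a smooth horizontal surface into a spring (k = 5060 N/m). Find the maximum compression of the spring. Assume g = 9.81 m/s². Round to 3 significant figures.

At max compression the trolley is momentarily at rest: mgh = ½kx²
x = √(2mgh/k) = √(2 × 17.6 × 9.81 × 1.01 / 5060) = 0.2625 m

x = 0.263 m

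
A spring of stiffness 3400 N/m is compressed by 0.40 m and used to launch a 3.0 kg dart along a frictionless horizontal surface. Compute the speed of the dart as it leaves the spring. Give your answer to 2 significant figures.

Spring PE converts entirely to kinetic energy: ½kx² = ½mv²
v = x√(k/m) = 0.40 × √(3400/3.0) = 13.47 m/s

v = 13 m/s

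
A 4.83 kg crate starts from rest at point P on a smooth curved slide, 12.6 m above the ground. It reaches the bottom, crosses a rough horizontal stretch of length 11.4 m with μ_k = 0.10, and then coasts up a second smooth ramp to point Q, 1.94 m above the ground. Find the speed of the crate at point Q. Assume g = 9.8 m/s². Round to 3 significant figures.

Energy at P: mgh₁ = (4.83)(9.8)(12.6) = 596.41 J
Friction loss: W_f = μ_k mg d = 53.96 J
At Q: ½mv² + mgh₂ = mgh₁ − W_f
½mv² = 596.41 − 53.96 − 91.828 = 450.62 J
v = √(2 × 450.62/4.83) = 13.66 m/s

v = 13.7 m/s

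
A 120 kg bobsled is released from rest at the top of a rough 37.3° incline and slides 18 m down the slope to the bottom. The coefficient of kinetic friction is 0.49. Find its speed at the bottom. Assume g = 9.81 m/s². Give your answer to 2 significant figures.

Taking the bottom as reference, mgh = ½mv² + μ_k N L with h = L sinθ, N = mg cosθ:
mgh = mgL sinθ = (120)(9.81)(18)sin37.3° = 12841 J
W_f = μ_k mg cosθ · L = (0.49)(120)(9.81)cos37.3°·18 = 8259 J
½mv² = 12841 − 8259 = 4581.3 J
v = √(2 × 4581.3/120) = 8.738 m/s

v = 8.7 m/s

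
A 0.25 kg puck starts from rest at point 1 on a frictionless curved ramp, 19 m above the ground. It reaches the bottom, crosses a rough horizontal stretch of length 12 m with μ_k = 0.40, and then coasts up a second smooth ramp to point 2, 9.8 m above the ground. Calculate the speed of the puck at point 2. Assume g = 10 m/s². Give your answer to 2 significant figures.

Energy at 1: mgh₁ = (0.25)(10)(19) = 47.500 J
Friction loss: W_f = μ_k mg d = 12.00 J
At 2: ½mv² + mgh₂ = mgh₁ − W_f
½mv² = 47.500 − 12.00 − 24.500 = 11.000 J
v = √(2 × 11.000/0.25) = 9.381 m/s

v = 9.4 m/s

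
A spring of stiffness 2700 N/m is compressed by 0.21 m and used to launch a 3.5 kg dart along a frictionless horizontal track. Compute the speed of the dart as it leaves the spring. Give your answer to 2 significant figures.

The dart leaves the spring when the spring is at natural length, so ½kx² = ½mv²
v = x√(k/m) = 0.21 × √(2700/3.5) = 5.833 m/s

v = 5.8 m/s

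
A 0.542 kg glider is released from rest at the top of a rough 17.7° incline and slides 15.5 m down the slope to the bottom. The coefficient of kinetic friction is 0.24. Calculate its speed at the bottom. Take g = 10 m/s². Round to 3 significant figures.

Energy: mgh = ½mv² + W_f, with h = L sinθ and W_f = μ_k (mg cosθ) L
mgh = mgL sinθ = (0.542)(10)(15.5)sin17.7° = 25.542 J
W_f = μ_k mg cosθ · L = (0.24)(0.542)(10)cos17.7°·15.5 = 19.21 J
½mv² = 25.542 − 19.21 = 6.3339 J
v = √(2 × 6.3339/0.542) = 4.834 m/s

v = 4.83 m/s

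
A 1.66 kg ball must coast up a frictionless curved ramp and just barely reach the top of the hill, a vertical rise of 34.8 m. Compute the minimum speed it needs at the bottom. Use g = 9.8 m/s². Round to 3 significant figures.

At the top it is momentarily at rest, so all KE converts to PE: ½mv² = mgh
v = √(2gh) = √(2 × 9.8 × 34.8) = 26.12 m/s

v = 26.1 m/s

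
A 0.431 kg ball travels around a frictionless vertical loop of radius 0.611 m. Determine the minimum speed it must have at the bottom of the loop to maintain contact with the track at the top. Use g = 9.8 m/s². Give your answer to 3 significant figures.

At the top: mg = mv_top²/r ⇒ v_top² = gr = 5.988 m²/s²
Energy from bottom to top (height 2r): ½mv_bot² = ½mv_top² + mg(2r)
v_bot² = gr + 4gr = 5gr = 29.94
v_bot = √(5gr) = 5.472 m/s

v = 5.47 m/s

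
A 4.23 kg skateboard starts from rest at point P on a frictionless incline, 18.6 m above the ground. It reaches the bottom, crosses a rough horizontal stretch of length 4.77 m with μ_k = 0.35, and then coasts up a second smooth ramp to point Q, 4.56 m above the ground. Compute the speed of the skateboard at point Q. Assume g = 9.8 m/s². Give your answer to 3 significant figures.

v = 15.6 m/s

Energy at P: mgh₁ = (4.23)(9.8)(18.6) = 771.04 J
Friction loss: W_f = μ_k mg d = 69.21 J
At Q: ½mv² + mgh₂ = mgh₁ − W_f
½mv² = 771.04 − 69.21 − 189.03 = 512.81 J
v = √(2 × 512.81/4.23) = 15.57 m/s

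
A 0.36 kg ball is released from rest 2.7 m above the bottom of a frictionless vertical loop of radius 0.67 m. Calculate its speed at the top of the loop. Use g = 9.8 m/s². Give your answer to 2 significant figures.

v = 5.2 m/s

Energy conservation: mgh = ½mv_top² + mg(2r)
v_top² = 2g(h − 2r) = 2(9.8)(2.7 − 1.340) = 26.66
v_top = 5.163 m/s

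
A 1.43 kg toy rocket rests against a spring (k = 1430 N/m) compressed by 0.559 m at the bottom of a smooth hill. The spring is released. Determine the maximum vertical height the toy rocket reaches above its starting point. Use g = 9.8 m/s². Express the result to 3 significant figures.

h = 15.9 m

All spring PE becomes gravitational PE at the highest point: ½kx² = mgh
h = kx²/(2mg) = (1430)(0.559)²/(2 × 1.43 × 9.8) = 15.94 m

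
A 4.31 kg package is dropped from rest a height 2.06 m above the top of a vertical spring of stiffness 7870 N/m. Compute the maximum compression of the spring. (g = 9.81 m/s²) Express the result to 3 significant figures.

x = 0.154 m

Let x be the compression. The total drop is H + x, and the package is instantaneously at rest at max compression, so energy conservation gives:
mg(H + x) = ½kx²
½(7870)x² − (4.31)(9.81)x − (4.31)(9.81)(2.06) = 0
3935x² − 42.28x − 87.10 = 0
x = [42.28 + √(1788 + 1.3709e+06)]/(2 × 3935) = 0.1542 m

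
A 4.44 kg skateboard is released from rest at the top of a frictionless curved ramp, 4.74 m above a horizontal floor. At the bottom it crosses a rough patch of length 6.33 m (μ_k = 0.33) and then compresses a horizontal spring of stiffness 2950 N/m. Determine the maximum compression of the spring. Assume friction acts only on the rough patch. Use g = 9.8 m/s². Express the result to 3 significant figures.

Initial energy: E₁ = mgh = (4.44)(9.8)(4.74) = 206.25 J
Friction removes W_f = μ_k mg d = (0.33)(4.44)(9.8)(6.33) = 90.89 J
Energy reaching the spring: E = 206.25 − 90.89 = 115.35 J
At max compression ½kx² = E ⇒ x = √(2E/k) = √(2 × 115.35/2950) = 0.2797 m

x = 0.280 m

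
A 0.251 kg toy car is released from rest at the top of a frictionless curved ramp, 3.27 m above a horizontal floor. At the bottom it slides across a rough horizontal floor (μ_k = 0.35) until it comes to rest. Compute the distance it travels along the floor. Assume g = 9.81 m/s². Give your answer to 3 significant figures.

Energy at the top = energy at the end + work done against friction:
At rest all PE has been dissipated by friction: mgh = μ_k m g d
d = h/μ_k = 3.27/0.35 = 9.343 m

d = 9.34 m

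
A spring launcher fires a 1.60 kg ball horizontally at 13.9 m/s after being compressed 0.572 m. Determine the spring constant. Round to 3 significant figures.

k = 945 N/m

Spring PE at full compression equals KE at release: ½kx² = ½mv²
k = mv²/x² = (1.60)(13.9)²/(0.572)² = 944.8 N/m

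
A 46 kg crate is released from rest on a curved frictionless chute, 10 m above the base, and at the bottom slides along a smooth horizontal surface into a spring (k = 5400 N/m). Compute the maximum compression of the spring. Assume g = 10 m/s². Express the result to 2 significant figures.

Gravitational PE at the top equals spring PE at max compression: mgh = ½kx²
x = √(2mgh/k) = √(2 × 46 × 10 × 10 / 5400) = 1.305 m

x = 1.3 m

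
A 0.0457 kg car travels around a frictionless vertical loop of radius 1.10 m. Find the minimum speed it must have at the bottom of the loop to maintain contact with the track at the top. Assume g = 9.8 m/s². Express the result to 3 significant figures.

At the top: mg = mv_top²/r ⇒ v_top² = gr = 10.78 m²/s²
Energy from bottom to top (height 2r): ½mv_bot² = ½mv_top² + mg(2r)
v_bot² = gr + 4gr = 5gr = 53.90
v_bot = √(5gr) = 7.342 m/s

v = 7.34 m/s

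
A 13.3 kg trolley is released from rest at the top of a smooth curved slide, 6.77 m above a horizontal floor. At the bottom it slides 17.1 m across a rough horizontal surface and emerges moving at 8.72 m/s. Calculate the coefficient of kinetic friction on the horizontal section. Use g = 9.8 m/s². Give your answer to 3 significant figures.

μ_k = 0.169

Applying the work–energy principle:
mgh = ½mv² + μ_k m g d
mgh = 882.40 J; ½mv² = 505.66 J
W_f = 882.40 − 505.66 = 376.7 J
μ_k = W_f/(mg·d) = 376.7/(130.3 × 17.1) = 0.1690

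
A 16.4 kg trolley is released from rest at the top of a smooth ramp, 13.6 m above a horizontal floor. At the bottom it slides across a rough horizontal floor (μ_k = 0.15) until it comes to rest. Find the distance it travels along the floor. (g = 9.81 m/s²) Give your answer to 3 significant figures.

Energy at the top = energy at the end + work done against friction:
At rest all PE has been dissipated by friction: mgh = μ_k m g d
d = h/μ_k = 13.6/0.15 = 90.67 m

d = 90.7 m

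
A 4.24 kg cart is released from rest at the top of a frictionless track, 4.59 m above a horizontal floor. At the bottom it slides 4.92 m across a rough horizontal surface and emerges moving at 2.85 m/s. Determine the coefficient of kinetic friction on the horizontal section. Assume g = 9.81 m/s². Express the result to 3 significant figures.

μ_k = 0.849

Energy bookkeeping (friction removes W_f = μ_k N d):
mgh = ½mv² + μ_k m g d
mgh = 190.92 J; ½mv² = 17.220 J
W_f = 190.92 − 17.220 = 173.7 J
μ_k = W_f/(mg·d) = 173.7/(41.59 × 4.92) = 0.8488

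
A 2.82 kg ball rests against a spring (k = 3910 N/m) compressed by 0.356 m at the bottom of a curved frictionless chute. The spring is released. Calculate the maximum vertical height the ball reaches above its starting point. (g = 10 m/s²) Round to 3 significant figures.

At maximum height the ball is at rest, so ½kx² = mgh
h = kx²/(2mg) = (3910)(0.356)²/(2 × 2.82 × 10) = 8.786 m

h = 8.79 m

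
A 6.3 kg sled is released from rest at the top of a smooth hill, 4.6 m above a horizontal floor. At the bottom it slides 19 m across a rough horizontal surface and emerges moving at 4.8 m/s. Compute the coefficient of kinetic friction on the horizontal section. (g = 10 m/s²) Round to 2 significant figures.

Applying the work–energy principle:
mgh = ½mv² + μ_k m g d
mgh = 289.80 J; ½mv² = 72.576 J
W_f = 289.80 − 72.576 = 217.2 J
μ_k = W_f/(mg·d) = 217.2/(63.00 × 19) = 0.1815

μ_k = 0.18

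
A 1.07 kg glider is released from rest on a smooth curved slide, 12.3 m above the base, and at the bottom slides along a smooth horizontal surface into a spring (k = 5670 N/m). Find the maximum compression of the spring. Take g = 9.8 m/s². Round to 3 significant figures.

At max compression the glider is momentarily at rest: mgh = ½kx²
x = √(2mgh/k) = √(2 × 1.07 × 9.8 × 12.3 / 5670) = 0.2133 m

x = 0.213 m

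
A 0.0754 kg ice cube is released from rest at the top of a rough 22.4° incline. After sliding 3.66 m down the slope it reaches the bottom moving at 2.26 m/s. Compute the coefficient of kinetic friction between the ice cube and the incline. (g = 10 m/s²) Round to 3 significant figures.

μ_k = 0.337

The energy dissipated by friction is the PE lost minus the KE gained:
mgL sinθ = 1.0516 J; ½mv² = 0.19256 J
W_f = 1.0516 − 0.19256 = 0.8591 J
μ_k = W_f/(mg cosθ · L) = 0.8591/(0.6971 × 3.66) = 0.3367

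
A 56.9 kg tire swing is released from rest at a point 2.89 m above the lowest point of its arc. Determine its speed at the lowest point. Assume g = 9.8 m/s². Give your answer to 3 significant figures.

v = 7.53 m/s

Mechanical energy is conserved (no friction): mgh = ½mv²
v = √(2gh) = √(2 × 9.8 × 2.89) = √56.644 = 7.526 m/s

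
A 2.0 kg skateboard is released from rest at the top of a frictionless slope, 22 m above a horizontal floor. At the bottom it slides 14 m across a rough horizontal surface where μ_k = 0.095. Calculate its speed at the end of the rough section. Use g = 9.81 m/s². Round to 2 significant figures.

v = 20 m/s

Energy at the top = energy at the end + work done against friction:
mgh = ½mv² + μ_k m g d
W_f = μ_k mg d = (0.095)(2.0)(9.81)(14) = 26.09 J
½mv² = mgh − W_f = 431.64 − 26.09 = 405.55 J
v = √(2 × 405.55/2.0) = 20.14 m/s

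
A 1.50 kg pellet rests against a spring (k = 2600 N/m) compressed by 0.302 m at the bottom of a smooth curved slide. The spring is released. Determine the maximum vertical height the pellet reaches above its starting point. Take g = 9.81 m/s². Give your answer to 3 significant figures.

At maximum height the pellet is at rest, so ½kx² = mgh
h = kx²/(2mg) = (2600)(0.302)²/(2 × 1.50 × 9.81) = 8.057 m

h = 8.06 m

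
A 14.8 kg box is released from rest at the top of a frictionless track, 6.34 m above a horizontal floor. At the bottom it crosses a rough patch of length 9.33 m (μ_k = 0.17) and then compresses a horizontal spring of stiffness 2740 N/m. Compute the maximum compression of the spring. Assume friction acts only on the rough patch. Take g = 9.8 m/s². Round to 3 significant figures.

Initial energy: E₁ = mgh = (14.8)(9.8)(6.34) = 919.55 J
Friction removes W_f = μ_k mg d = (0.17)(14.8)(9.8)(9.33) = 230.0 J
Energy reaching the spring: E = 919.55 − 230.0 = 689.51 J
At max compression ½kx² = E ⇒ x = √(2E/k) = √(2 × 689.51/2740) = 0.7094 m

x = 0.709 m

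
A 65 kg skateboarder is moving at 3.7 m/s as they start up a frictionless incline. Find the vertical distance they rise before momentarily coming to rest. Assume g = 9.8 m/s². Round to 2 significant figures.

h = 0.70 m

Setting KE at the bottom equal to PE gained: ½mv² = mgh
h = v²/(2g) = 3.7²/(2 × 9.8) = 0.6985 m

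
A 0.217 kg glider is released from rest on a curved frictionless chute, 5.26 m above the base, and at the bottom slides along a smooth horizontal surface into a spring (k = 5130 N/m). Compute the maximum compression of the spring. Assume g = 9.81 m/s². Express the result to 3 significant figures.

Energy conservation (no friction) from release to max compression: mgh = ½kx²
x = √(2mgh/k) = √(2 × 0.217 × 9.81 × 5.26 / 5130) = 0.06607 m

x = 0.0661 m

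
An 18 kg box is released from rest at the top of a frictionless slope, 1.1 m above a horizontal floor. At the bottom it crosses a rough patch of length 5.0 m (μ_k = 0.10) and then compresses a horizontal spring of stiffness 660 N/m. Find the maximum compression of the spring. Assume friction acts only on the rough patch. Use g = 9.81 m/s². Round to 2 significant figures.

x = 0.57 m

Initial energy: E₁ = mgh = (18)(9.81)(1.1) = 194.24 J
Friction removes W_f = μ_k mg d = (0.10)(18)(9.81)(5.0) = 88.29 J
Energy reaching the spring: E = 194.24 − 88.29 = 105.95 J
At max compression ½kx² = E ⇒ x = √(2E/k) = √(2 × 105.95/660) = 0.5666 m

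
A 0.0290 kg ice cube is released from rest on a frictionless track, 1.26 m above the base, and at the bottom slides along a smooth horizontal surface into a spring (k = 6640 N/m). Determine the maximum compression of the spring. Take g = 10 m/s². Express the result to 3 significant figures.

x = 0.0105 m

At max compression the cube is momentarily at rest: mgh = ½kx²
x = √(2mgh/k) = √(2 × 0.0290 × 10 × 1.26 / 6640) = 0.01049 m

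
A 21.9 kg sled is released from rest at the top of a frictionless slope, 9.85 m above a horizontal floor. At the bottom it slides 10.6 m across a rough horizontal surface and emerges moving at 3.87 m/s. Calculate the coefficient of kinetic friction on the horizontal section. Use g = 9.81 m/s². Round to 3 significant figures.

Applying the work–energy principle:
mgh = ½mv² + μ_k m g d
mgh = 2116.2 J; ½mv² = 164.00 J
W_f = 2116.2 − 164.00 = 1952 J
μ_k = W_f/(mg·d) = 1952/(214.8 × 10.6) = 0.8572

μ_k = 0.857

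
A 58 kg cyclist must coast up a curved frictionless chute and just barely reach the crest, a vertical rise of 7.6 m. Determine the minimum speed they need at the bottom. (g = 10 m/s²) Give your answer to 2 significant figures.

v = 12 m/s

At the top they are momentarily at rest, so all KE converts to PE: ½mv² = mgh
v = √(2gh) = √(2 × 10 × 7.6) = 12.33 m/s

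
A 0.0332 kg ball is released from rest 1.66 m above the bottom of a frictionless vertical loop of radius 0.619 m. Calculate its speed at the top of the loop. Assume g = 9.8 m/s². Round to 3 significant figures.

Energy conservation: mgh = ½mv_top² + mg(2r)
v_top² = 2g(h − 2r) = 2(9.8)(1.66 − 1.238) = 8.271
v_top = 2.876 m/s

v = 2.88 m/s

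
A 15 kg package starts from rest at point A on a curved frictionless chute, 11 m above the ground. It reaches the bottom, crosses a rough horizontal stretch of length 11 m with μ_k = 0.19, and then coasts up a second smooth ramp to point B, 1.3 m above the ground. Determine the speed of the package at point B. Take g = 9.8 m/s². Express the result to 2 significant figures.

v = 12 m/s

Energy at A: mgh₁ = (15)(9.8)(11) = 1617.0 J
Friction loss: W_f = μ_k mg d = 307.2 J
At B: ½mv² + mgh₂ = mgh₁ − W_f
½mv² = 1617.0 − 307.2 − 191.10 = 1118.7 J
v = √(2 × 1118.7/15) = 12.21 m/s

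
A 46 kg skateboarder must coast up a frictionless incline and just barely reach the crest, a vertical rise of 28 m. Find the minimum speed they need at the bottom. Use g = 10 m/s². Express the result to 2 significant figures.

At the top they are momentarily at rest, so all KE converts to PE: ½mv² = mgh
v = √(2gh) = √(2 × 10 × 28) = 23.66 m/s

v = 24 m/s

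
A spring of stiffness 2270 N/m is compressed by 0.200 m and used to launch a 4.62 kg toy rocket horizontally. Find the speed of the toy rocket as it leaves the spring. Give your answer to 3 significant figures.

Spring PE converts entirely to kinetic energy: ½kx² = ½mv²
v = x√(k/m) = 0.200 × √(2270/4.62) = 4.433 m/s

v = 4.43 m/s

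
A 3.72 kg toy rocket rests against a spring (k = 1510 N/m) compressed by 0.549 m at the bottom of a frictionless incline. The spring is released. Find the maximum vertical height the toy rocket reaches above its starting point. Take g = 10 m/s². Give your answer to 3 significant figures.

h = 6.12 m

At maximum height the toy rocket is at rest, so ½kx² = mgh
h = kx²/(2mg) = (1510)(0.549)²/(2 × 3.72 × 10) = 6.117 m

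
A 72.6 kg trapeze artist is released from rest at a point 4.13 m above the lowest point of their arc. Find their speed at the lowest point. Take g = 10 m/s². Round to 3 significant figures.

v = 9.09 m/s

Equating total energy at the two states: mgh = ½mv²
v = √(2gh) = √(2 × 10 × 4.13) = √82.600 = 9.088 m/s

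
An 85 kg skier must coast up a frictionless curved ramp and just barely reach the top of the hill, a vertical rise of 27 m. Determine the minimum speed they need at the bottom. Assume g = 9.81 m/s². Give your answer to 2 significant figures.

At the top they are momentarily at rest, so all KE converts to PE: ½mv² = mgh
v = √(2gh) = √(2 × 9.81 × 27) = 23.02 m/s

v = 23 m/s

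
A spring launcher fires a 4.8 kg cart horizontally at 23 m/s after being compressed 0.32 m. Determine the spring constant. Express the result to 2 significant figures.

Energy stored in the spring equals the launch KE: ½kx² = ½mv²
k = mv²/x² = (4.8)(23)²/(0.32)² = 24797 N/m

k = 25000 N/m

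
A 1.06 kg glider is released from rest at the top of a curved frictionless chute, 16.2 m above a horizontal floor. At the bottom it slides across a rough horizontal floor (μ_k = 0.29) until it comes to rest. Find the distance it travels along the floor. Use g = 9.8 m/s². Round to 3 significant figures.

d = 55.9 m

Applying the work–energy principle:
At rest all PE has been dissipated by friction: mgh = μ_k m g d
d = h/μ_k = 16.2/0.29 = 55.86 m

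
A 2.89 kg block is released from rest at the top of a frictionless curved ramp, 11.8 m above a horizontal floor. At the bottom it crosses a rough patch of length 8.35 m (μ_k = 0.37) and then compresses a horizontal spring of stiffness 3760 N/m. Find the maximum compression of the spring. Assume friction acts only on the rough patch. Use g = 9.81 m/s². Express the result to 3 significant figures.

x = 0.362 m

Initial energy: E₁ = mgh = (2.89)(9.81)(11.8) = 334.54 J
Friction removes W_f = μ_k mg d = (0.37)(2.89)(9.81)(8.35) = 87.59 J
Energy reaching the spring: E = 334.54 − 87.59 = 246.95 J
At max compression ½kx² = E ⇒ x = √(2E/k) = √(2 × 246.95/3760) = 0.3624 m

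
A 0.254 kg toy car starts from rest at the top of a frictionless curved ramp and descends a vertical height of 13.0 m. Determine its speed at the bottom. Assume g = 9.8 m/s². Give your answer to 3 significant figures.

v = 16.0 m/s

Equating total energy at the two states: mgh = ½mv²
v = √(2gh) = √(2 × 9.8 × 13.0) = √254.80 = 15.96 m/s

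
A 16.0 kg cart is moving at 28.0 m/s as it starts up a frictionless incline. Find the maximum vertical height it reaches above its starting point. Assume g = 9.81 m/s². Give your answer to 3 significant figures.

h = 40.0 m

By energy conservation, ½mv² = mgh
h = v²/(2g) = 28.0²/(2 × 9.81) = 39.96 m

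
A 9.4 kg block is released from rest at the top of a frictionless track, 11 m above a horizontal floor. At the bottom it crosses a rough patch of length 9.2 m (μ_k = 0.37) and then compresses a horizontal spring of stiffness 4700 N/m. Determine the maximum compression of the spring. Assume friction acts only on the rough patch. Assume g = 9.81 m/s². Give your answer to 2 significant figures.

Initial energy: E₁ = mgh = (9.4)(9.81)(11) = 1014.4 J
Friction removes W_f = μ_k mg d = (0.37)(9.4)(9.81)(9.2) = 313.9 J
Energy reaching the spring: E = 1014.4 − 313.9 = 700.46 J
At max compression ½kx² = E ⇒ x = √(2E/k) = √(2 × 700.46/4700) = 0.5460 m

x = 0.55 m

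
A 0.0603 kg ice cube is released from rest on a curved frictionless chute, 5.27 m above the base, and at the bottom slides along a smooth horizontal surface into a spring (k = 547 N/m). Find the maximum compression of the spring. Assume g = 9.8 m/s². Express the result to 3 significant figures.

At max compression the cube is momentarily at rest: mgh = ½kx²
x = √(2mgh/k) = √(2 × 0.0603 × 9.8 × 5.27 / 547) = 0.1067 m

x = 0.107 m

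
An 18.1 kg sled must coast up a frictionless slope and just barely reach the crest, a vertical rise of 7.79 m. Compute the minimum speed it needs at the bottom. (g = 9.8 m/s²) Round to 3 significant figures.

v = 12.4 m/s

At the top it is momentarily at rest, so all KE converts to PE: ½mv² = mgh
v = √(2gh) = √(2 × 9.8 × 7.79) = 12.36 m/s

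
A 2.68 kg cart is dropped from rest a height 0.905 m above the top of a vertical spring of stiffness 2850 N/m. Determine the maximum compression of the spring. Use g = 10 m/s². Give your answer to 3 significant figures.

Measuring PE from the top of the relaxed spring, at max compression the cart has dropped H + x with zero KE, so:
mg(H + x) = ½kx²
½(2850)x² − (2.68)(10)x − (2.68)(10)(0.905) = 0
1425x² − 26.80x − 24.25 = 0
x = [26.80 + √(718.2 + 138248)]/(2 × 1425) = 0.1402 m

x = 0.140 m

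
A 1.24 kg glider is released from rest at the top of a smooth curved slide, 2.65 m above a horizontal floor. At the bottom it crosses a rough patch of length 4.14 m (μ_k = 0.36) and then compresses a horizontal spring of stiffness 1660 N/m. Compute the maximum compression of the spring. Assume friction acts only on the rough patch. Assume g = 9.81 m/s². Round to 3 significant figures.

x = 0.130 m

Initial energy: E₁ = mgh = (1.24)(9.81)(2.65) = 32.236 J
Friction removes W_f = μ_k mg d = (0.36)(1.24)(9.81)(4.14) = 18.13 J
Energy reaching the spring: E = 32.236 − 18.13 = 14.106 J
At max compression ½kx² = E ⇒ x = √(2E/k) = √(2 × 14.106/1660) = 0.1304 m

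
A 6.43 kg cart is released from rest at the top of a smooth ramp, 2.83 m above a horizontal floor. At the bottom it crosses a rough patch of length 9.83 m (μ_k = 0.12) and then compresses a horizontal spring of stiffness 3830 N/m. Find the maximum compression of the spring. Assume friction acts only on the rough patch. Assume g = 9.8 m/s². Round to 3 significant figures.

x = 0.233 m

Initial energy: E₁ = mgh = (6.43)(9.8)(2.83) = 178.33 J
Friction removes W_f = μ_k mg d = (0.12)(6.43)(9.8)(9.83) = 74.33 J
Energy reaching the spring: E = 178.33 − 74.33 = 104.00 J
At max compression ½kx² = E ⇒ x = √(2E/k) = √(2 × 104.00/3830) = 0.2330 m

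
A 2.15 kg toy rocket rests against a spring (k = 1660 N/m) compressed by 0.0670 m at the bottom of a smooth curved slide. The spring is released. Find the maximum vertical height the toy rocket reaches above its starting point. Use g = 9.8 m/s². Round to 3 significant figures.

At maximum height the toy rocket is at rest, so ½kx² = mgh
h = kx²/(2mg) = (1660)(0.0670)²/(2 × 2.15 × 9.8) = 0.1768 m

h = 0.177 m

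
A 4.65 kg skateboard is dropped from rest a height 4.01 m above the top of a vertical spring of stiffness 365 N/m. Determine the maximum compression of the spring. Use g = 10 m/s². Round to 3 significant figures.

x = 1.15 m

Measuring PE from the top of the relaxed spring, at max compression the skateboard has dropped H + x with zero KE, so:
mg(H + x) = ½kx²
½(365)x² − (4.65)(10)x − (4.65)(10)(4.01) = 0
182.5x² − 46.50x − 186.5 = 0
x = [46.50 + √(2162 + 136119)]/(2 × 182.5) = 1.146 m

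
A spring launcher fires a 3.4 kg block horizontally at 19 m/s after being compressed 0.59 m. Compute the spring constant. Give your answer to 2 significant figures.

Energy stored in the spring equals the launch KE: ½kx² = ½mv²
k = mv²/x² = (3.4)(19)²/(0.59)² = 3526 N/m

k = 3500 N/m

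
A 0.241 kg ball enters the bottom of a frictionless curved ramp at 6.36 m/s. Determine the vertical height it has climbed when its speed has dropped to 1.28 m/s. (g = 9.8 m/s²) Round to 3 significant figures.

h = 1.98 m

Energy balance between the two points: ½mv₁² = ½mv₂² + mgh
h = (v₁² − v₂²)/(2g) = (6.36² − 1.28²)/(2 × 9.8) = 1.980 m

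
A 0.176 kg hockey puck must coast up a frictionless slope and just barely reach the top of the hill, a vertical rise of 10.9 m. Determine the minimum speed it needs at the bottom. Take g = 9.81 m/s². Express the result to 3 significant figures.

v = 14.6 m/s

At the top it is momentarily at rest, so all KE converts to PE: ½mv² = mgh
v = √(2gh) = √(2 × 9.81 × 10.9) = 14.62 m/s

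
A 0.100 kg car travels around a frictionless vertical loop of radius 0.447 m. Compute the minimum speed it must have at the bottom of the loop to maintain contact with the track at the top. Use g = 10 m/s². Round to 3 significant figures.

v = 4.73 m/s

At the top: mg = mv_top²/r ⇒ v_top² = gr = 4.470 m²/s²
Energy from bottom to top (height 2r): ½mv_bot² = ½mv_top² + mg(2r)
v_bot² = gr + 4gr = 5gr = 22.35
v_bot = √(5gr) = 4.728 m/s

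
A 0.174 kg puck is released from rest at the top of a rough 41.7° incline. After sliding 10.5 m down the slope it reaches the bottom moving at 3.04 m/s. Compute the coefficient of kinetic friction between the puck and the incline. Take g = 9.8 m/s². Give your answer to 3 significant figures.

Energy balance down the incline: mg L sinθ − ½mv² = μ_k (mg cosθ) L
mgL sinθ = 11.911 J; ½mv² = 0.80402 J
W_f = 11.911 − 0.80402 = 11.11 J
μ_k = W_f/(mg cosθ · L) = 11.11/(1.273 × 10.5) = 0.8308

μ_k = 0.831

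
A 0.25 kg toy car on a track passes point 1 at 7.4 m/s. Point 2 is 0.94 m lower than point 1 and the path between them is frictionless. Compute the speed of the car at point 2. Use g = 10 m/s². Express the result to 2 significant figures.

Energy conservation between the two points: ½mv₀² + mgh = ½mv²
v² = v₀² + 2gh = (7.4)² + 2(10)(0.94) = 73.560
v = √73.560 = 8.577 m/s

v = 8.6 m/s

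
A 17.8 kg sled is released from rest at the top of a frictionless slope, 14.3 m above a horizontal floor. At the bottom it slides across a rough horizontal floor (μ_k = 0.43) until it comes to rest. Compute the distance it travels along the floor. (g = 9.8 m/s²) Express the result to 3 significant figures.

Energy at the top = energy at the end + work done against friction:
At rest all PE has been dissipated by friction: mgh = μ_k m g d
d = h/μ_k = 14.3/0.43 = 33.26 m

d = 33.3 m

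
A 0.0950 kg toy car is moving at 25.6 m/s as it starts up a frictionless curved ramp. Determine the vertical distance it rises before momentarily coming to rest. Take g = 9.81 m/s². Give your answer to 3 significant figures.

h = 33.4 m

Setting KE at the bottom equal to PE gained: ½mv² = mgh
h = v²/(2g) = 25.6²/(2 × 9.81) = 33.40 m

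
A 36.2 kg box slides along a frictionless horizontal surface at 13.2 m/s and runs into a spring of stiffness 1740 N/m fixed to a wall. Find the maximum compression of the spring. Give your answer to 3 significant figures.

All KE is stored as spring PE at maximum compression: ½mv² = ½kx²
x = v√(m/k) = 13.2 × √(36.2/1740) = 1.904 m

x = 1.90 m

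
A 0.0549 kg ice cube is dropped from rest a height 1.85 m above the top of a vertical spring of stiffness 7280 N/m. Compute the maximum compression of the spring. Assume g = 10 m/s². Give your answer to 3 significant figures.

x = 0.0168 m

Take the reference level at the top of the uncompressed spring. At max compression the cube has fallen H + x and is momentarily at rest:
mg(H + x) = ½kx²
½(7280)x² − (0.0549)(10)x − (0.0549)(10)(1.85) = 0
3640x² − 0.5490x − 1.016 = 0
x = [0.5490 + √(0.3014 + 14788)]/(2 × 3640) = 0.01678 m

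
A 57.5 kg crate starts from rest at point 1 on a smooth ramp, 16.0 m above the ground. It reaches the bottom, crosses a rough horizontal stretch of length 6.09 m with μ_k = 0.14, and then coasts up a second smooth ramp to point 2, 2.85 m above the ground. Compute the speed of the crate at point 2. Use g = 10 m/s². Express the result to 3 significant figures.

Energy at 1: mgh₁ = (57.5)(10)(16.0) = 9200.0 J
Friction loss: W_f = μ_k mg d = 490.2 J
At 2: ½mv² + mgh₂ = mgh₁ − W_f
½mv² = 9200.0 − 490.2 − 1638.8 = 7071.0 J
v = √(2 × 7071.0/57.5) = 15.68 m/s

v = 15.7 m/s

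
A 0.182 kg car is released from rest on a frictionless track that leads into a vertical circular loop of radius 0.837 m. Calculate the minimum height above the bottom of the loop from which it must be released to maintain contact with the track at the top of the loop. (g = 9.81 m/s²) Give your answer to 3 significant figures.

At the top, for minimum speed gravity alone supplies the centripetal force: mg = mv_top²/r ⇒ v_top² = gr = 8.211 m²/s²
Energy conservation from release height h to the top (height 2r): mgh = ½mv_top² + mg(2r)
h = v_top²/(2g) + 2r = r/2 + 2r = 5r/2 = 2.092 m

h = 2.09 m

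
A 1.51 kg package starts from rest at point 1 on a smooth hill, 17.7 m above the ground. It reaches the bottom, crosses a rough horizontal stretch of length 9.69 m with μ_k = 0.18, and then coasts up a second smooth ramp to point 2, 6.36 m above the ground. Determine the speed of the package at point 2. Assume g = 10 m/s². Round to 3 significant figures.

Energy at 1: mgh₁ = (1.51)(10)(17.7) = 267.27 J
Friction loss: W_f = μ_k mg d = 26.34 J
At 2: ½mv² + mgh₂ = mgh₁ − W_f
½mv² = 267.27 − 26.34 − 96.036 = 144.90 J
v = √(2 × 144.90/1.51) = 13.85 m/s

v = 13.9 m/s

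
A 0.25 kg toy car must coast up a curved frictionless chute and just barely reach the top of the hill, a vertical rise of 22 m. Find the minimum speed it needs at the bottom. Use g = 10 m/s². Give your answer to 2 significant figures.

At the top it is momentarily at rest, so all KE converts to PE: ½mv² = mgh
v = √(2gh) = √(2 × 10 × 22) = 20.98 m/s

v = 21 m/s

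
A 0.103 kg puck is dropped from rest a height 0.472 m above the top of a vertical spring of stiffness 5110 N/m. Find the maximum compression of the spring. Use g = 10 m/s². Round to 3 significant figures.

Measuring PE from the top of the relaxed spring, at max compression the puck has dropped H + x with zero KE, so:
mg(H + x) = ½kx²
½(5110)x² − (0.103)(10)x − (0.103)(10)(0.472) = 0
2555x² − 1.030x − 0.4862 = 0
x = [1.030 + √(1.061 + 4968.6)]/(2 × 2555) = 0.01400 m

x = 0.0140 m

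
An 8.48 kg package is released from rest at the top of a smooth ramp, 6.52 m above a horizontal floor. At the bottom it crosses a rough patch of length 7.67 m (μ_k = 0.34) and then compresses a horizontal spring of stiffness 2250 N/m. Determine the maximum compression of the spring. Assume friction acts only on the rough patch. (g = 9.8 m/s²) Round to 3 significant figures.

x = 0.538 m

Initial energy: E₁ = mgh = (8.48)(9.8)(6.52) = 541.84 J
Friction removes W_f = μ_k mg d = (0.34)(8.48)(9.8)(7.67) = 216.7 J
Energy reaching the spring: E = 541.84 − 216.7 = 325.12 J
At max compression ½kx² = E ⇒ x = √(2E/k) = √(2 × 325.12/2250) = 0.5376 m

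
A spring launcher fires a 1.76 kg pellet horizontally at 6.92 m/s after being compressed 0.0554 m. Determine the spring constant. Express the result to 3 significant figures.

Spring PE at full compression equals KE at release: ½kx² = ½mv²
k = mv²/x² = (1.76)(6.92)²/(0.0554)² = 27460 N/m

k = 27500 N/m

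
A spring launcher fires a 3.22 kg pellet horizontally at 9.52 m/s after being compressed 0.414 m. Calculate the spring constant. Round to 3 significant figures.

Spring PE at full compression equals KE at release: ½kx² = ½mv²
k = mv²/x² = (3.22)(9.52)²/(0.414)² = 1703 N/m

k = 1700 N/m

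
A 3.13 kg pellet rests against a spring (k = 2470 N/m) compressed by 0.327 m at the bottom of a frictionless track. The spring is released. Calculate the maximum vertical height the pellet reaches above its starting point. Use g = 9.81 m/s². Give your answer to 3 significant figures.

h = 4.30 m

All spring PE becomes gravitational PE at the highest point: ½kx² = mgh
h = kx²/(2mg) = (2470)(0.327)²/(2 × 3.13 × 9.81) = 4.301 m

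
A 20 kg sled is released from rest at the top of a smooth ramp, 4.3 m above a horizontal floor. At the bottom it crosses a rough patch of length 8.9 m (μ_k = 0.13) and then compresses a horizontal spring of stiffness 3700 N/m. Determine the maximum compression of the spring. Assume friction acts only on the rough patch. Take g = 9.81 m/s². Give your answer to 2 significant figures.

x = 0.58 m

Initial energy: E₁ = mgh = (20)(9.81)(4.3) = 843.66 J
Friction removes W_f = μ_k mg d = (0.13)(20)(9.81)(8.9) = 227.0 J
Energy reaching the spring: E = 843.66 − 227.0 = 616.66 J
At max compression ½kx² = E ⇒ x = √(2E/k) = √(2 × 616.66/3700) = 0.5773 m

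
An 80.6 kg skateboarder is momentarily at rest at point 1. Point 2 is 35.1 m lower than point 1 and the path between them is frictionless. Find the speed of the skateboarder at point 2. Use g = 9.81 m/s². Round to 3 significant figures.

v = 26.2 m/s

Equating total energy at the two states: mgh = ½mv²
v = √(2gh) = √(2 × 9.81 × 35.1) = √688.66 = 26.24 m/s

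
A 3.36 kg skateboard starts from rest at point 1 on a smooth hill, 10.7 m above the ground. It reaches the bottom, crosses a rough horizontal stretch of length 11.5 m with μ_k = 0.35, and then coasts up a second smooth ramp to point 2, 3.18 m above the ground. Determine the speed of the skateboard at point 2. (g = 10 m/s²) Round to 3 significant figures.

Energy at 1: mgh₁ = (3.36)(10)(10.7) = 359.52 J
Friction loss: W_f = μ_k mg d = 135.2 J
At 2: ½mv² + mgh₂ = mgh₁ − W_f
½mv² = 359.52 − 135.2 − 106.85 = 117.43 J
v = √(2 × 117.43/3.36) = 8.361 m/s

v = 8.36 m/s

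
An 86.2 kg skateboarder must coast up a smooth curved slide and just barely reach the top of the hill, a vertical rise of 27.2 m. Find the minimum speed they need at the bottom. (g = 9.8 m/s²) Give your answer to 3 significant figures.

v = 23.1 m/s

At the top they are momentarily at rest, so all KE converts to PE: ½mv² = mgh
v = √(2gh) = √(2 × 9.8 × 27.2) = 23.09 m/s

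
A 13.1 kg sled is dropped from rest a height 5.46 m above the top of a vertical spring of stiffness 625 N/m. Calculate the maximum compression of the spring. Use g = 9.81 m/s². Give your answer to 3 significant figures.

x = 1.72 m

Take the reference level at the top of the uncompressed spring. At max compression the sled has fallen H + x and is momentarily at rest:
mg(H + x) = ½kx²
½(625)x² − (13.1)(9.81)x − (13.1)(9.81)(5.46) = 0
312.5x² − 128.5x − 701.7 = 0
x = [128.5 + √(16515 + 877088)]/(2 × 312.5) = 1.718 m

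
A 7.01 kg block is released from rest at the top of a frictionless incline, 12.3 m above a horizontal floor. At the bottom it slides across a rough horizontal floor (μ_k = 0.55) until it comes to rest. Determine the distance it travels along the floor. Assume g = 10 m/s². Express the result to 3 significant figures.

Applying the work–energy principle:
At rest all PE has been dissipated by friction: mgh = μ_k m g d
d = h/μ_k = 12.3/0.55 = 22.36 m

d = 22.4 m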